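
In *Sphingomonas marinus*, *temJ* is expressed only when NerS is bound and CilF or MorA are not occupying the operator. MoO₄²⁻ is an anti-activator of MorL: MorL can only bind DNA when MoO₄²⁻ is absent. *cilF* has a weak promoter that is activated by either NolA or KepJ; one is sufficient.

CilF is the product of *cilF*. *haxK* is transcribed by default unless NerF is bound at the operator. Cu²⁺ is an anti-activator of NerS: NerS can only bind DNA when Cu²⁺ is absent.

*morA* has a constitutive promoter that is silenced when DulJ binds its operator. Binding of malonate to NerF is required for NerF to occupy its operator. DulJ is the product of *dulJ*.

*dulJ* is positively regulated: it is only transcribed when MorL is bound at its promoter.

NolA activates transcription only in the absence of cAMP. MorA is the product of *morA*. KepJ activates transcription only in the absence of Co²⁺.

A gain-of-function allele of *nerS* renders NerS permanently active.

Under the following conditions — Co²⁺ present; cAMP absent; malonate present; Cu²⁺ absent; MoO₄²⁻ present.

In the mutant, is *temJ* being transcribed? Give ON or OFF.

OFF

NerS is constitutively active in this strain.
cAMP is absent, so NolA is active.
Co²⁺ is present, so KepJ is inactive.
Activator NolA is present, so *cilF* is transcribed.
So CilF is produced and active.
MoO₄²⁻ is present, so MorL is inactive.
Required activator MorL is absent, so *dulJ* is not transcribed.
So DulJ is not produced.
With no repressor bound, *morA* is transcribed.
So MorA is produced and active.
With repressor CilF bound, *temJ* is not transcribed.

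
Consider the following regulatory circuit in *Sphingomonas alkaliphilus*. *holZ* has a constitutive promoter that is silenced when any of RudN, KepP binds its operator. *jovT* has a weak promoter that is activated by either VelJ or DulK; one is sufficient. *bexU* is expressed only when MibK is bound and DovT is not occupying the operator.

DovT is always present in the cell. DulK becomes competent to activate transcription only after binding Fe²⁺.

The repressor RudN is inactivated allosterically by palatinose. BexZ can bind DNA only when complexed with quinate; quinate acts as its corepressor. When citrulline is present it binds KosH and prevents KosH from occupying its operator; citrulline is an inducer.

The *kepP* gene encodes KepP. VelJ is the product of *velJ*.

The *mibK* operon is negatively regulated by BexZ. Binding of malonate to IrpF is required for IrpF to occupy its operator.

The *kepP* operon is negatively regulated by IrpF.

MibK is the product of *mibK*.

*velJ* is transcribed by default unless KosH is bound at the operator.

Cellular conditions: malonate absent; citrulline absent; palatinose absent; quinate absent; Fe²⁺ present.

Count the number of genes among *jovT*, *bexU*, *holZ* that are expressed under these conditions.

Citrulline is absent, so KosH is active.
With repressor KosH bound, *velJ* is not transcribed.
So VelJ is not produced.
Fe²⁺ is present, so DulK is active.
Activator DulK is present, so *jovT* is transcribed.
→ *jovT* is ON.
DovT is produced constitutively and is active.
Quinate is absent, so BexZ is inactive.
With no repressor bound, *mibK* is transcribed.
So MibK is produced and active.
With repressor DovT bound, *bexU* is not transcribed.
→ *bexU* is OFF.
Palatinose is absent, so RudN is active.
Malonate is absent, so IrpF is inactive.
With no repressor bound, *kepP* is transcribed.
So KepP is produced and active.
With repressor RudN bound, *holZ* is not transcribed.
→ *holZ* is OFF.
1 of the 3 genes is transcribed.

1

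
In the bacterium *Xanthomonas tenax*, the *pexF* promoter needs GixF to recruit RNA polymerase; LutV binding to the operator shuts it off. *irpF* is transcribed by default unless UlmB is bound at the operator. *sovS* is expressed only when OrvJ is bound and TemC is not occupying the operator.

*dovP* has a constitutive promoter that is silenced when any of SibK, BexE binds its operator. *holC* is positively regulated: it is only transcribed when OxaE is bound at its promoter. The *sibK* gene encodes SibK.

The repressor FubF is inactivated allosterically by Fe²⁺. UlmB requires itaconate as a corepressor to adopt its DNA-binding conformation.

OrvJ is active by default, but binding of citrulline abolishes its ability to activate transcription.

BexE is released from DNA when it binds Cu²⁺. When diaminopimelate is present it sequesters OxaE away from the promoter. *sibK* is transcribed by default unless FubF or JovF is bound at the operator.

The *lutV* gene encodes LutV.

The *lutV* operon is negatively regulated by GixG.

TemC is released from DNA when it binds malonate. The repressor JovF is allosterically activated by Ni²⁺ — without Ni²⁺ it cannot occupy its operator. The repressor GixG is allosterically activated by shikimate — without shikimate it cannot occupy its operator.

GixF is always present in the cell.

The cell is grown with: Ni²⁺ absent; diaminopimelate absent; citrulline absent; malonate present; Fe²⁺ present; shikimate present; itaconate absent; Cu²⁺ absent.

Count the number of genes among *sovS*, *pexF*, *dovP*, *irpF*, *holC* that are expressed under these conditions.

Malonate is present, so TemC is inactive.
Citrulline is absent, so OrvJ is active.
No repressor is bound and OrvJ is active, so *sovS* is transcribed.
→ *sovS* is ON.
GixF is produced constitutively and is active.
Shikimate is present, so GixG is active.
With repressor GixG bound, *lutV* is not transcribed.
So LutV is not produced.
No repressor is bound and GixF is active, so *pexF* is transcribed.
→ *pexF* is ON.
Fe²⁺ is present, so FubF is inactive.
Ni²⁺ is absent, so JovF is inactive.
With no repressor bound, *sibK* is transcribed.
So SibK is produced and active.
Cu²⁺ is absent, so BexE is active.
With repressor SibK bound, *dovP* is not transcribed.
→ *dovP* is OFF.
Itaconate is absent, so UlmB is inactive.
With no repressor bound, *irpF* is transcribed.
→ *irpF* is ON.
Diaminopimelate is absent, so OxaE is active.
No repressor is bound and OxaE is active, so *holC* is transcribed.
→ *holC* is ON.
4 of the 5 genes are transcribed.

4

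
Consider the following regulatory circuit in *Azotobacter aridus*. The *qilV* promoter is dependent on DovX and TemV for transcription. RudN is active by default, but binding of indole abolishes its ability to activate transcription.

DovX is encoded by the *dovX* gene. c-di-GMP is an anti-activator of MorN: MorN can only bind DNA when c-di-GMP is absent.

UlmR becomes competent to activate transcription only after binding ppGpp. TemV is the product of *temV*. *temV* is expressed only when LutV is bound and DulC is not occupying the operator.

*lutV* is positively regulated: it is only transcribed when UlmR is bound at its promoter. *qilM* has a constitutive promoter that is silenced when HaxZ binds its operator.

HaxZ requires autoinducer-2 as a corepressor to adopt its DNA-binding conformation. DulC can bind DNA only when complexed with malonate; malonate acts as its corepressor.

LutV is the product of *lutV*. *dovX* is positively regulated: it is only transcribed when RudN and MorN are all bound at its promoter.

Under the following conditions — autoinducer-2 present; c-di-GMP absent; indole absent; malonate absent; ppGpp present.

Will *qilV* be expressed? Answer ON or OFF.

ON

Indole is absent, so RudN is active.
c-di-GMP is absent, so MorN is active.
No repressor is bound and RudN and MorN are active, so *dovX* is transcribed.
So DovX is produced and active.
Malonate is absent, so DulC is inactive.
ppGpp is present, so UlmR is active.
No repressor is bound and UlmR is active, so *lutV* is transcribed.
So LutV is produced and active.
No repressor is bound and LutV is active, so *temV* is transcribed.
So TemV is produced and active.
No repressor is bound and DovX and TemV are active, so *qilV* is transcribed.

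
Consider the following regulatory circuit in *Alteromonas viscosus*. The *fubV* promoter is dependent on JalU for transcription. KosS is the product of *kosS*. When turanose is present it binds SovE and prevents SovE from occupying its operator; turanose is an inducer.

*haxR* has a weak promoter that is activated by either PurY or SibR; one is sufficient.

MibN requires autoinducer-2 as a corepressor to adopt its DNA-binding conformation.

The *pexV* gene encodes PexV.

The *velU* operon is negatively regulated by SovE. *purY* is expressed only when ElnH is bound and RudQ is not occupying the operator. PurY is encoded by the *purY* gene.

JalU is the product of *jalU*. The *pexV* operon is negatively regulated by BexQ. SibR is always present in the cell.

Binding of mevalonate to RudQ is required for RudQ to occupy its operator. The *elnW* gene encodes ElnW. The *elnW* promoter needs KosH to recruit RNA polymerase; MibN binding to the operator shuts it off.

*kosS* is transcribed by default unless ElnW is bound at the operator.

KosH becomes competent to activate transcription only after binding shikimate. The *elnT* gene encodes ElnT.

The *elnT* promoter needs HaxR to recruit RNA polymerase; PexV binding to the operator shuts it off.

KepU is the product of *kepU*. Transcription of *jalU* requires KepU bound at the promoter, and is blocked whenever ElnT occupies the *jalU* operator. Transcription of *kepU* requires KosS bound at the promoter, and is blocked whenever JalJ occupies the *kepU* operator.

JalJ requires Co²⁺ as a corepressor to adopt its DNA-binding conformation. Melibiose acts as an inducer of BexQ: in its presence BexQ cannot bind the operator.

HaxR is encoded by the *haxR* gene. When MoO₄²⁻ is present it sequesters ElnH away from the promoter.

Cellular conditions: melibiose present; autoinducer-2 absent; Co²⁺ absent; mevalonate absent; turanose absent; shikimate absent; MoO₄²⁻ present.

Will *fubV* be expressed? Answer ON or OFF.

ON

Shikimate is absent, so KosH is inactive.
Autoinducer-2 is absent, so MibN is inactive.
Required activator KosH is absent, so *elnW* is not transcribed.
So ElnW is not produced.
With no repressor bound, *kosS* is transcribed.
So KosS is produced and active.
Co²⁺ is absent, so JalJ is inactive.
No repressor is bound and KosS is active, so *kepU* is transcribed.
So KepU is produced and active.
Melibiose is present, so BexQ is inactive.
With no repressor bound, *pexV* is transcribed.
So PexV is produced and active.
MoO₄²⁻ is present, so ElnH is inactive.
Mevalonate is absent, so RudQ is inactive.
Required activator ElnH is absent, so *purY* is not transcribed.
So PurY is not produced.
SibR is produced constitutively and is active.
Activator SibR is present, so *haxR* is transcribed.
So HaxR is produced and active.
With repressor PexV bound, *elnT* is not transcribed.
So ElnT is not produced.
No repressor is bound and KepU is active, so *jalU* is transcribed.
So JalU is produced and active.
No repressor is bound and JalU is active, so *fubV* is transcribed.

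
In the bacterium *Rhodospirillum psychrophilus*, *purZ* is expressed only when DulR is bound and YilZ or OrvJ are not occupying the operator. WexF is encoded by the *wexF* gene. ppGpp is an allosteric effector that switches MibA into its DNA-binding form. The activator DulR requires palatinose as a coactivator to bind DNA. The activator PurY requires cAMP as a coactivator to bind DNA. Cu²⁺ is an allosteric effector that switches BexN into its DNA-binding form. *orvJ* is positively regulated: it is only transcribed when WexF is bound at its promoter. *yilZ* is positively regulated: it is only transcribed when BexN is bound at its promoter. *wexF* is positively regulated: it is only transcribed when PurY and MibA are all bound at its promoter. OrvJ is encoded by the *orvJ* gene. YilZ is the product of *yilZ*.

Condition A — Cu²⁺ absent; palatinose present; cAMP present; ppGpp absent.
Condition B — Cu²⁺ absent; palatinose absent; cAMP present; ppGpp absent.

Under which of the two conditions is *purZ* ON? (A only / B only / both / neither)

Condition A:
Cu²⁺ is absent, so BexN is inactive.
Required activator BexN is absent, so *yilZ* is not transcribed.
So YilZ is not produced.
Palatinose is present, so DulR is active.
cAMP is present, so PurY is active.
ppGpp is absent, so MibA is inactive.
Required activator MibA is absent, so *wexF* is not transcribed.
So WexF is not produced.
Required activator WexF is absent, so *orvJ* is not transcribed.
So OrvJ is not produced.
No repressor is bound and DulR is active, so *purZ* is transcribed.
→ *purZ* is ON in A.
Condition B:
Cu²⁺ is absent, so BexN is inactive.
Required activator BexN is absent, so *yilZ* is not transcribed.
So YilZ is not produced.
Palatinose is absent, so DulR is inactive.
cAMP is present, so PurY is active.
ppGpp is absent, so MibA is inactive.
Required activator MibA is absent, so *wexF* is not transcribed.
So WexF is not produced.
Required activator WexF is absent, so *orvJ* is not transcribed.
So OrvJ is not produced.
Required activator DulR is absent, so *purZ* is not transcribed.
→ *purZ* is OFF in B.

A only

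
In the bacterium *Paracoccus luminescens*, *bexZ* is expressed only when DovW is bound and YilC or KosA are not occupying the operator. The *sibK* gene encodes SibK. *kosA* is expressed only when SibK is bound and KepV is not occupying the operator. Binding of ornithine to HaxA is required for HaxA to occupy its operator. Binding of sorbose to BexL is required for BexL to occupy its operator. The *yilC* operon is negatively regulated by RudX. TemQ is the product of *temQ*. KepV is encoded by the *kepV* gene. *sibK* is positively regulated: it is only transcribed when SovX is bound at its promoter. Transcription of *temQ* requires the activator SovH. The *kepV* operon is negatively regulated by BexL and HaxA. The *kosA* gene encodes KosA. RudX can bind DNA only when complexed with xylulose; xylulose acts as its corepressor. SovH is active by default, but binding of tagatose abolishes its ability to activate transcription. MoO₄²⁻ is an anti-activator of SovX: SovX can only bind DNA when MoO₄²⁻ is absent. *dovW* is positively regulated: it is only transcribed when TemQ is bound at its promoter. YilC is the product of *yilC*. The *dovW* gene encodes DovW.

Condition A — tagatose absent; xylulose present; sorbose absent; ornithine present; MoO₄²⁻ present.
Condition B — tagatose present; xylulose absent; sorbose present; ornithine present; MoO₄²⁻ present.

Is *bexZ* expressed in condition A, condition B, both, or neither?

Condition A:
Tagatose is absent, so SovH is active.
No repressor is bound and SovH is active, so *temQ* is transcribed.
So TemQ is produced and active.
No repressor is bound and TemQ is active, so *dovW* is transcribed.
So DovW is produced and active.
Xylulose is present, so RudX is active.
With repressor RudX bound, *yilC* is not transcribed.
So YilC is not produced.
Sorbose is absent, so BexL is inactive.
Ornithine is present, so HaxA is active.
With repressor HaxA bound, *kepV* is not transcribed.
So KepV is not produced.
MoO₄²⁻ is present, so SovX is inactive.
Required activator SovX is absent, so *sibK* is not transcribed.
So SibK is not produced.
Required activator SibK is absent, so *kosA* is not transcribed.
So KosA is not produced.
No repressor is bound and DovW is active, so *bexZ* is transcribed.
→ *bexZ* is ON in A.
Condition B:
Tagatose is present, so SovH is inactive.
Required activator SovH is absent, so *temQ* is not transcribed.
So TemQ is not produced.
Required activator TemQ is absent, so *dovW* is not transcribed.
So DovW is not produced.
Xylulose is absent, so RudX is inactive.
With no repressor bound, *yilC* is transcribed.
So YilC is produced and active.
Sorbose is present, so BexL is active.
Ornithine is present, so HaxA is active.
With repressor BexL bound, *kepV* is not transcribed.
So KepV is not produced.
MoO₄²⁻ is present, so SovX is inactive.
Required activator SovX is absent, so *sibK* is not transcribed.
So SibK is not produced.
Required activator SibK is absent, so *kosA* is not transcribed.
So KosA is not produced.
With repressor YilC bound, *bexZ* is not transcribed.
→ *bexZ* is OFF in B.

A only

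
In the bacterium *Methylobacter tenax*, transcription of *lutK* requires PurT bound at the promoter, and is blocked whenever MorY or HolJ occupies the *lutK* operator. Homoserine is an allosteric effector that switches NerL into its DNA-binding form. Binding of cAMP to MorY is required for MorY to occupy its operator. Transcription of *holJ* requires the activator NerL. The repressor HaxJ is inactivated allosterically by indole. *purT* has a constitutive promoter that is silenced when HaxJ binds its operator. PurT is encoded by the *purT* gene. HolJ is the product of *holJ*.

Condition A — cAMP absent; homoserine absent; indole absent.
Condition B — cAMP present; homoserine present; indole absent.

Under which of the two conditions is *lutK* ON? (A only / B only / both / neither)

Condition A:
cAMP is absent, so MorY is inactive.
Homoserine is absent, so NerL is inactive.
Required activator NerL is absent, so *holJ* is not transcribed.
So HolJ is not produced.
Indole is absent, so HaxJ is active.
With repressor HaxJ bound, *purT* is not transcribed.
So PurT is not produced.
Required activator PurT is absent, so *lutK* is not transcribed.
→ *lutK* is OFF in A.
Condition B:
cAMP is present, so MorY is active.
Homoserine is present, so NerL is active.
No repressor is bound and NerL is active, so *holJ* is transcribed.
So HolJ is produced and active.
Indole is absent, so HaxJ is active.
With repressor HaxJ bound, *purT* is not transcribed.
So PurT is not produced.
With repressor MorY bound, *lutK* is not transcribed.
→ *lutK* is OFF in B.

neither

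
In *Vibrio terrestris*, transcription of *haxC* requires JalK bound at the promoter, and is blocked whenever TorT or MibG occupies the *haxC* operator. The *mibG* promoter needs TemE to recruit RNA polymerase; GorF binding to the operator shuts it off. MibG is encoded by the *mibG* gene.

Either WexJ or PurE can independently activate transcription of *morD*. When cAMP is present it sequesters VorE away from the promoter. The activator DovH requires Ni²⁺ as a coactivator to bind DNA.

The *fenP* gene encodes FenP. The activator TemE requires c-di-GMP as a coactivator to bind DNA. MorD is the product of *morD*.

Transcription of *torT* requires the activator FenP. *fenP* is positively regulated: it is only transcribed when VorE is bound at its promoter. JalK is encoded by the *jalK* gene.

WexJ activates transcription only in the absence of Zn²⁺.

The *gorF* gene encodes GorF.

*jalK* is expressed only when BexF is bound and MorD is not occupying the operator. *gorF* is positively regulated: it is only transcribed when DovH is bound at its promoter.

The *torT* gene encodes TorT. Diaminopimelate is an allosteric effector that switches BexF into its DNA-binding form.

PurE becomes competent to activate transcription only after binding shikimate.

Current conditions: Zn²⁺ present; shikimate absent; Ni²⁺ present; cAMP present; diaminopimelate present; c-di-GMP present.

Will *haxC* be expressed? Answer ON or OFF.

cAMP is present, so VorE is inactive.
Required activator VorE is absent, so *fenP* is not transcribed.
So FenP is not produced.
Required activator FenP is absent, so *torT* is not transcribed.
So TorT is not produced.
Ni²⁺ is present, so DovH is active.
No repressor is bound and DovH is active, so *gorF* is transcribed.
So GorF is produced and active.
c-di-GMP is present, so TemE is active.
With repressor GorF bound, *mibG* is not transcribed.
So MibG is not produced.
Zn²⁺ is present, so WexJ is inactive.
Shikimate is absent, so PurE is inactive.
No activator is available at the *morD* promoter, so *morD* is not transcribed.
So MorD is not produced.
Diaminopimelate is present, so BexF is active.
No repressor is bound and BexF is active, so *jalK* is transcribed.
So JalK is produced and active.
No repressor is bound and JalK is active, so *haxC* is transcribed.

ON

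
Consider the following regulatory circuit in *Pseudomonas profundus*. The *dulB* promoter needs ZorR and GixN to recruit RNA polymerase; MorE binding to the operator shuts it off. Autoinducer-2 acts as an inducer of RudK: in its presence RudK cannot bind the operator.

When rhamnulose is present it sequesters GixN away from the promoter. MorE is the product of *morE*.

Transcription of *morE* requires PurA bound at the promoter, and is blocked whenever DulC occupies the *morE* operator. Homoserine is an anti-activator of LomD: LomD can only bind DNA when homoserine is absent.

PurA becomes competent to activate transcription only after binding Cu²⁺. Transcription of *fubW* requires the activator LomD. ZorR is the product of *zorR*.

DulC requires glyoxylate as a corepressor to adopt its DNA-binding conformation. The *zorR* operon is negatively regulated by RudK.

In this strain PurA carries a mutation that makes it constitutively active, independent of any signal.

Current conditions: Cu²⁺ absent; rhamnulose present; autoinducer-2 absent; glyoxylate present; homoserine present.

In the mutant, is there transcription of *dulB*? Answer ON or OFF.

Glyoxylate is present, so DulC is active.
PurA is constitutively active in this strain.
With repressor DulC bound, *morE* is not transcribed.
So MorE is not produced.
Autoinducer-2 is absent, so RudK is active.
With repressor RudK bound, *zorR* is not transcribed.
So ZorR is not produced.
Rhamnulose is present, so GixN is inactive.
Required activator ZorR is absent, so *dulB* is not transcribed.

OFF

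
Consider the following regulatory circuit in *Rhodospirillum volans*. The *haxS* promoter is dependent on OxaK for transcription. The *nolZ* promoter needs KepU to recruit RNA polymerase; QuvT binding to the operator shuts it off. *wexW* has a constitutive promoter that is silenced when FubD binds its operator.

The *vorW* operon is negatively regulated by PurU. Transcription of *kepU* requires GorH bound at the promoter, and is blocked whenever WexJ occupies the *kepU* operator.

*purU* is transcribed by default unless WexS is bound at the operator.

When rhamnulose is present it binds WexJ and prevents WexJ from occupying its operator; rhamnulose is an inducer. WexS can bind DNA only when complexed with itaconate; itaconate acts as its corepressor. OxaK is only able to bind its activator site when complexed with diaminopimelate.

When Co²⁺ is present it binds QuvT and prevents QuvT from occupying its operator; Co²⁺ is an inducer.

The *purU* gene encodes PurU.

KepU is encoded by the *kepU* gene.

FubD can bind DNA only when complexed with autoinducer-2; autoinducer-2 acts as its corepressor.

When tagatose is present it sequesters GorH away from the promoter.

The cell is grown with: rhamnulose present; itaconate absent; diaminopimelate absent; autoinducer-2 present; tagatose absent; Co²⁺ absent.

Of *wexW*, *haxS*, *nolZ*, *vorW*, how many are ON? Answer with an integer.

Autoinducer-2 is present, so FubD is active.
With repressor FubD bound, *wexW* is not transcribed.
→ *wexW* is OFF.
Diaminopimelate is absent, so OxaK is inactive.
Required activator OxaK is absent, so *haxS* is not transcribed.
→ *haxS* is OFF.
Rhamnulose is present, so WexJ is inactive.
Tagatose is absent, so GorH is active.
No repressor is bound and GorH is active, so *kepU* is transcribed.
So KepU is produced and active.
Co²⁺ is absent, so QuvT is active.
With repressor QuvT bound, *nolZ* is not transcribed.
→ *nolZ* is OFF.
Itaconate is absent, so WexS is inactive.
With no repressor bound, *purU* is transcribed.
So PurU is produced and active.
With repressor PurU bound, *vorW* is not transcribed.
→ *vorW* is OFF.
0 of the 4 genes are transcribed.

0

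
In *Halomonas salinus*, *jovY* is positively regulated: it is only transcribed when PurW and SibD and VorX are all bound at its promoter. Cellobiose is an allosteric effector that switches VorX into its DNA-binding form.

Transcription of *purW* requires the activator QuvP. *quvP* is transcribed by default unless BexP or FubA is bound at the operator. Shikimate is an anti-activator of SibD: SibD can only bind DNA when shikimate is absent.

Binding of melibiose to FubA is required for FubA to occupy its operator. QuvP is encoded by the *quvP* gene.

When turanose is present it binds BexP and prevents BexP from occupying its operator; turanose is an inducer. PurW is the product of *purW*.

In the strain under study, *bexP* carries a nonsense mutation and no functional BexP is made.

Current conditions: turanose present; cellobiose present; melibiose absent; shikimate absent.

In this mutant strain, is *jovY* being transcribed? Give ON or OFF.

BexP is non-functional in this strain, so it has no effect.
Melibiose is absent, so FubA is inactive.
With no repressor bound, *quvP* is transcribed.
So QuvP is produced and active.
No repressor is bound and QuvP is active, so *purW* is transcribed.
So PurW is produced and active.
Shikimate is absent, so SibD is active.
Cellobiose is present, so VorX is active.
No repressor is bound and PurW and SibD and VorX are active, so *jovY* is transcribed.

ON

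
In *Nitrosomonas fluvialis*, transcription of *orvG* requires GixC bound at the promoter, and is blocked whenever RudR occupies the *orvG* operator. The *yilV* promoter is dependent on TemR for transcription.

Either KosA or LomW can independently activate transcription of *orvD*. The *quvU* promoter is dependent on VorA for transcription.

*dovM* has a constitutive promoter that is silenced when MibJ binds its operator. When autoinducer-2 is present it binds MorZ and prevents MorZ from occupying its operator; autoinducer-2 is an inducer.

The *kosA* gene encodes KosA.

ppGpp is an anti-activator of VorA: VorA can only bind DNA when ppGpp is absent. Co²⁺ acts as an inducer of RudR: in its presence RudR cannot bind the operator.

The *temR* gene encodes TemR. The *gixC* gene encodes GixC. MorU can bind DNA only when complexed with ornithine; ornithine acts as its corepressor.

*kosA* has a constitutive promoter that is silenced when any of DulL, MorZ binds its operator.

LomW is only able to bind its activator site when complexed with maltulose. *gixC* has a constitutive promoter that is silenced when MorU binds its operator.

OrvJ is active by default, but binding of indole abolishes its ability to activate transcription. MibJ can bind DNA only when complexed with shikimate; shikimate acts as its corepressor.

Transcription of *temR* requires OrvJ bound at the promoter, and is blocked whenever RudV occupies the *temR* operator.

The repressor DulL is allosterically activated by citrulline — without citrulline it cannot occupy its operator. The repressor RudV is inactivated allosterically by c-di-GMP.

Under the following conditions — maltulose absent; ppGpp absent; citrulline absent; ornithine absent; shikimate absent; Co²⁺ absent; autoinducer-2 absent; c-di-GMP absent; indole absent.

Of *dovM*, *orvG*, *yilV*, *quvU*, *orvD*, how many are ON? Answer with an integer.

Shikimate is absent, so MibJ is inactive.
With no repressor bound, *dovM* is transcribed.
→ *dovM* is ON.
Co²⁺ is absent, so RudR is active.
Ornithine is absent, so MorU is inactive.
With no repressor bound, *gixC* is transcribed.
So GixC is produced and active.
With repressor RudR bound, *orvG* is not transcribed.
→ *orvG* is OFF.
Indole is absent, so OrvJ is active.
c-di-GMP is absent, so RudV is active.
With repressor RudV bound, *temR* is not transcribed.
So TemR is not produced.
Required activator TemR is absent, so *yilV* is not transcribed.
→ *yilV* is OFF.
ppGpp is absent, so VorA is active.
No repressor is bound and VorA is active, so *quvU* is transcribed.
→ *quvU* is ON.
Citrulline is absent, so DulL is inactive.
Autoinducer-2 is absent, so MorZ is active.
With repressor MorZ bound, *kosA* is not transcribed.
So KosA is not produced.
Maltulose is absent, so LomW is inactive.
No activator is available at the *orvD* promoter, so *orvD* is not transcribed.
→ *orvD* is OFF.
2 of the 5 genes are transcribed.

2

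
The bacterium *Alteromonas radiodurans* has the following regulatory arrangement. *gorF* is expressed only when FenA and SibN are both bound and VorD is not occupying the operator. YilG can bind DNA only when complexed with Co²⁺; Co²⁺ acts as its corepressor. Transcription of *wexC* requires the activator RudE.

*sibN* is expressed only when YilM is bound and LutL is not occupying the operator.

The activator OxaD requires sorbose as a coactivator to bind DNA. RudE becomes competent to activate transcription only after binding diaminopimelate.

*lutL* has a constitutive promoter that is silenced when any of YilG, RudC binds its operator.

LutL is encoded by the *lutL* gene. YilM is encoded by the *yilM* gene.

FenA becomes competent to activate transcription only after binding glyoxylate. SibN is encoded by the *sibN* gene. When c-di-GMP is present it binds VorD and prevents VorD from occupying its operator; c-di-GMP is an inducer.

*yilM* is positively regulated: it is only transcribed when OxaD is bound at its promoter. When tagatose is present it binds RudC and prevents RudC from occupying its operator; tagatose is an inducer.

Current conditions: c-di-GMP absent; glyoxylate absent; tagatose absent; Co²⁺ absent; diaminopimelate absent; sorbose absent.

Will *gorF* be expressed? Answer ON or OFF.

Glyoxylate is absent, so FenA is inactive.
c-di-GMP is absent, so VorD is active.
Sorbose is absent, so OxaD is inactive.
Required activator OxaD is absent, so *yilM* is not transcribed.
So YilM is not produced.
Co²⁺ is absent, so YilG is inactive.
Tagatose is absent, so RudC is active.
With repressor RudC bound, *lutL* is not transcribed.
So LutL is not produced.
Required activator YilM is absent, so *sibN* is not transcribed.
So SibN is not produced.
With repressor VorD bound, *gorF* is not transcribed.

OFF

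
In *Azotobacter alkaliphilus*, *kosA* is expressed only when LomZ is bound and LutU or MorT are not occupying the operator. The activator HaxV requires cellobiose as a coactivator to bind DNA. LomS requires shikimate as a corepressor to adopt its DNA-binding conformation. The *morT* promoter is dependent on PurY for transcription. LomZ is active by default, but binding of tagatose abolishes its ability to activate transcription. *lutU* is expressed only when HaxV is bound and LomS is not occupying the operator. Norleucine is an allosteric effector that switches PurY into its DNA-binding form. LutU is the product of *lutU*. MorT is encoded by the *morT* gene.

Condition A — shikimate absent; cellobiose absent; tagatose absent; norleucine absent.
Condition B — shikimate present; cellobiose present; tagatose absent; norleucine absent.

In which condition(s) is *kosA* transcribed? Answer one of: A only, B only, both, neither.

both

Condition A:
Shikimate is absent, so LomS is inactive.
Cellobiose is absent, so HaxV is inactive.
Required activator HaxV is absent, so *lutU* is not transcribed.
So LutU is not produced.
Tagatose is absent, so LomZ is active.
Norleucine is absent, so PurY is inactive.
Required activator PurY is absent, so *morT* is not transcribed.
So MorT is not produced.
No repressor is bound and LomZ is active, so *kosA* is transcribed.
→ *kosA* is ON in A.
Condition B:
Shikimate is present, so LomS is active.
Cellobiose is present, so HaxV is active.
With repressor LomS bound, *lutU* is not transcribed.
So LutU is not produced.
Tagatose is absent, so LomZ is active.
Norleucine is absent, so PurY is inactive.
Required activator PurY is absent, so *morT* is not transcribed.
So MorT is not produced.
No repressor is bound and LomZ is active, so *kosA* is transcribed.
→ *kosA* is ON in B.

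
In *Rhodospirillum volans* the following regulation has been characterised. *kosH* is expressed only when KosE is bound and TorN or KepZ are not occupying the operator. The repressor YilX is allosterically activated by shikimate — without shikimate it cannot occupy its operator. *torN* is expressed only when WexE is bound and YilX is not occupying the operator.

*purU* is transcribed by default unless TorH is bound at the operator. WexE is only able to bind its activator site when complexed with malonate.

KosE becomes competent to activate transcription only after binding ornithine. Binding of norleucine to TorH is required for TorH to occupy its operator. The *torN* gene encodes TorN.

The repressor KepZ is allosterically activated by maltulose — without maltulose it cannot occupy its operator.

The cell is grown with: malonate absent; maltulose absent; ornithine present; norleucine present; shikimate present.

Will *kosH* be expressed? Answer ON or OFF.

ON

Ornithine is present, so KosE is active.
Malonate is absent, so WexE is inactive.
Shikimate is present, so YilX is active.
With repressor YilX bound, *torN* is not transcribed.
So TorN is not produced.
Maltulose is absent, so KepZ is inactive.
No repressor is bound and KosE is active, so *kosH* is transcribed.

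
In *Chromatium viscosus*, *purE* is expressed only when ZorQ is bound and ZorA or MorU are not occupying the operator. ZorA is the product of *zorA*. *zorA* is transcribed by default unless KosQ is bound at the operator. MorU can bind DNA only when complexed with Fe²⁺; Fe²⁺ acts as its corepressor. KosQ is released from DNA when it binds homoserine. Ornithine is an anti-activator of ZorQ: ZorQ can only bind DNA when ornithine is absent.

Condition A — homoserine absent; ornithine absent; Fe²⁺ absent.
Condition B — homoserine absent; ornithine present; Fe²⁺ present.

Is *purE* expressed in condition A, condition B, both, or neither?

Condition A:
Homoserine is absent, so KosQ is active.
With repressor KosQ bound, *zorA* is not transcribed.
So ZorA is not produced.
Ornithine is absent, so ZorQ is active.
Fe²⁺ is absent, so MorU is inactive.
No repressor is bound and ZorQ is active, so *purE* is transcribed.
→ *purE* is ON in A.
Condition B:
Homoserine is absent, so KosQ is active.
With repressor KosQ bound, *zorA* is not transcribed.
So ZorA is not produced.
Ornithine is present, so ZorQ is inactive.
Fe²⁺ is present, so MorU is active.
With repressor MorU bound, *purE* is not transcribed.
→ *purE* is OFF in B.

A only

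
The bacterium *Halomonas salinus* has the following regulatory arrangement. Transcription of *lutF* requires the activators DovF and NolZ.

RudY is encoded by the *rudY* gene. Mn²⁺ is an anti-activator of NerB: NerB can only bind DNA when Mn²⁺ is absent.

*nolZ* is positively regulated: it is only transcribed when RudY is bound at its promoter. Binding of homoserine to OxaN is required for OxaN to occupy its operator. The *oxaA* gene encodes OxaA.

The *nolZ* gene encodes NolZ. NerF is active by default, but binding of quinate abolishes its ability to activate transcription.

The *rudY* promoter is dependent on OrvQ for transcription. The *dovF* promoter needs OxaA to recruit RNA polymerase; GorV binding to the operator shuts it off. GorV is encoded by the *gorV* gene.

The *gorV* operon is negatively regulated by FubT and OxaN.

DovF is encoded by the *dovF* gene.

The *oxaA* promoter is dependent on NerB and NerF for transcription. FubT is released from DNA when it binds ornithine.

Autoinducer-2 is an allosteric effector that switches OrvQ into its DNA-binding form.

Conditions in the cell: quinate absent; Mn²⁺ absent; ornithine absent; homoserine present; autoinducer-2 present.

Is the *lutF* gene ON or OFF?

ON

Mn²⁺ is absent, so NerB is active.
Quinate is absent, so NerF is active.
No repressor is bound and NerB and NerF are active, so *oxaA* is transcribed.
So OxaA is produced and active.
Ornithine is absent, so FubT is active.
Homoserine is present, so OxaN is active.
With repressor FubT bound, *gorV* is not transcribed.
So GorV is not produced.
No repressor is bound and OxaA is active, so *dovF* is transcribed.
So DovF is produced and active.
Autoinducer-2 is present, so OrvQ is active.
No repressor is bound and OrvQ is active, so *rudY* is transcribed.
So RudY is produced and active.
No repressor is bound and RudY is active, so *nolZ* is transcribed.
So NolZ is produced and active.
No repressor is bound and DovF and NolZ are active, so *lutF* is transcribed.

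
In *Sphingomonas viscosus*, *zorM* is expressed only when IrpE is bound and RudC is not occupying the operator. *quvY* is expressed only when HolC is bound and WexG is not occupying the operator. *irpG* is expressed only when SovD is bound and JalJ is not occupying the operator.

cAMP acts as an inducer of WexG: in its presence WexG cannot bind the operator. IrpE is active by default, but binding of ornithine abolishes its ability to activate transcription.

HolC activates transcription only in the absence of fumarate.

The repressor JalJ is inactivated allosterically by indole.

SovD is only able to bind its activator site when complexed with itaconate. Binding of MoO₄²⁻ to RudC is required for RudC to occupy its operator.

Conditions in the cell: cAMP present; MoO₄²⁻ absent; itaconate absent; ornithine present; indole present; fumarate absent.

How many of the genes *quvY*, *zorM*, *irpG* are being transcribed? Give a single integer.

cAMP is present, so WexG is inactive.
Fumarate is absent, so HolC is active.
No repressor is bound and HolC is active, so *quvY* is transcribed.
→ *quvY* is ON.
Ornithine is present, so IrpE is inactive.
MoO₄²⁻ is absent, so RudC is inactive.
Required activator IrpE is absent, so *zorM* is not transcribed.
→ *zorM* is OFF.
Itaconate is absent, so SovD is inactive.
Indole is present, so JalJ is inactive.
Required activator SovD is absent, so *irpG* is not transcribed.
→ *irpG* is OFF.
1 of the 3 genes is transcribed.

1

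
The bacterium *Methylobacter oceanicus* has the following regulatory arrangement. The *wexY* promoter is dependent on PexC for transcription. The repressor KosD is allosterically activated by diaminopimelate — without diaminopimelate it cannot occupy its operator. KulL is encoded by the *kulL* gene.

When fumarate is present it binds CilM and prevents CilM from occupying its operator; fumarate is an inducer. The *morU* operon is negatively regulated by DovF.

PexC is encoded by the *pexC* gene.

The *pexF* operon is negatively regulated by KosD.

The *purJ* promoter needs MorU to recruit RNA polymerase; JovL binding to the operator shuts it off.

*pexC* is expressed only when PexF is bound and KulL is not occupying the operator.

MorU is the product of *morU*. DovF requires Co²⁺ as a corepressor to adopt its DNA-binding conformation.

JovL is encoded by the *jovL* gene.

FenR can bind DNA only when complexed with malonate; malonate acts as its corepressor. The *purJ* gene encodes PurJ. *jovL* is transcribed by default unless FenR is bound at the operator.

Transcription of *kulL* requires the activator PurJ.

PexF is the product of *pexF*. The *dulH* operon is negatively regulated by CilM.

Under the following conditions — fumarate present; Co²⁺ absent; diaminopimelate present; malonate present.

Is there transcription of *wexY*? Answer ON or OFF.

Co²⁺ is absent, so DovF is inactive.
With no repressor bound, *morU* is transcribed.
So MorU is produced and active.
Malonate is present, so FenR is active.
With repressor FenR bound, *jovL* is not transcribed.
So JovL is not produced.
No repressor is bound and MorU is active, so *purJ* is transcribed.
So PurJ is produced and active.
No repressor is bound and PurJ is active, so *kulL* is transcribed.
So KulL is produced and active.
Diaminopimelate is present, so KosD is active.
With repressor KosD bound, *pexF* is not transcribed.
So PexF is not produced.
With repressor KulL bound, *pexC* is not transcribed.
So PexC is not produced.
Required activator PexC is absent, so *wexY* is not transcribed.

OFF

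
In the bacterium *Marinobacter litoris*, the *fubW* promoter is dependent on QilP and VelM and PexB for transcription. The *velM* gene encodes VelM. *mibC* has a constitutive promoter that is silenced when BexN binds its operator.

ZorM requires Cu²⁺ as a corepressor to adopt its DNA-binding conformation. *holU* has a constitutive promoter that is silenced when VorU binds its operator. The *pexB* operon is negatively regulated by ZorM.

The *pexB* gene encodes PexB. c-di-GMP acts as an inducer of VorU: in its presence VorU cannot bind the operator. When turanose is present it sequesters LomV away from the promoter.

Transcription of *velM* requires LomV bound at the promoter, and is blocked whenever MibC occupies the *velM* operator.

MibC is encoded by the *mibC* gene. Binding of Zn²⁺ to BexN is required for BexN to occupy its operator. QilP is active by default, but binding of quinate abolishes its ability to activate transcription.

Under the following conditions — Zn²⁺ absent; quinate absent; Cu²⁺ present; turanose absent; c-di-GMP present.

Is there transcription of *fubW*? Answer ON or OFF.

Quinate is absent, so QilP is active.
Turanose is absent, so LomV is active.
Zn²⁺ is absent, so BexN is inactive.
With no repressor bound, *mibC* is transcribed.
So MibC is produced and active.
With repressor MibC bound, *velM* is not transcribed.
So VelM is not produced.
Cu²⁺ is present, so ZorM is active.
With repressor ZorM bound, *pexB* is not transcribed.
So PexB is not produced.
Required activator VelM is absent, so *fubW* is not transcribed.

OFF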